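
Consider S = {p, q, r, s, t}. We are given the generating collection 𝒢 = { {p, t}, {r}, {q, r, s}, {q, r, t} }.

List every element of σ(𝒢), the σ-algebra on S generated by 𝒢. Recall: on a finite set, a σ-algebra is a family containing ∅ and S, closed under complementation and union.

Answer: σ(𝒢) = { {}, {p}, {q}, {r}, {s}, {t}, {p, q}, {p, r}, {p, s}, {p, t}, {q, r}, {q, s}, {q, t}, {r, s}, {r, t}, {s, t}, {p, q, r}, {p, q, s}, {p, q, t}, {p, r, s}, {p, r, t}, {p, s, t}, {q, r, s}, {q, r, t}, {q, s, t}, {r, s, t}, {p, q, r, s}, {p, q, r, t}, {p, q, s, t}, {p, r, s, t}, {q, r, s, t}, S }

Check:
Start: 𝒢 ∪ {∅, S} = { {}, {r}, {p, t}, {q, r, s}, {q, r, t}, S }.
Iteration 1: 5 new —
  {p, s}  = {q, r, t}ᶜ
  {p, r, t}  = {r} ∪ {p, t}
  {p, q, r, t}  = {q, r, t} ∪ {p, t}
  {p, q, s, t}  = {r}ᶜ
  {q, r, s, t}  = {q, r, t} ∪ {q, r, s}
  — 11 sets.
Iteration 2 (7 new):
  {p}  = {q, r, s, t}ᶜ
  {s}  = {p, q, r, t}ᶜ
  {q, s}  = {p, r, t}ᶜ
  {p, r, s}  = {r} ∪ {p, s}
  {p, s, t}  = {p, s} ∪ {p, t}
  {p, q, r, s}  = {q, r, s} ∪ {p, s}
  {p, r, s, t}  = {p, r, t} ∪ {p, s}
  — 18 sets.
Iteration 3: 7 new —
  {q}  = {p, r, s, t}ᶜ
  {t}  = {p, q, r, s}ᶜ
  {p, r}  = {r} ∪ {p}
  {q, r}  = {p, s, t}ᶜ
  {q, t}  = {p, r, s}ᶜ
  {r, s}  = {r} ∪ {s}
  {p, q, s}  = {p, s} ∪ {q, s}
  — 25 sets.
Iteration 4: +7 →
  {p, q}  = {q} ∪ {p}
  {r, t}  = {p, q, s}ᶜ
  {s, t}  = {t} ∪ {s}
  {p, q, r}  = {q} ∪ {p, r}
  {p, q, t}  = {r, s}ᶜ
  {q, s, t}  = {p, r}ᶜ
  {r, s, t}  = {r, s} ∪ {t}
  — 32 sets.
Iteration 5 adds nothing — fixpoint reached.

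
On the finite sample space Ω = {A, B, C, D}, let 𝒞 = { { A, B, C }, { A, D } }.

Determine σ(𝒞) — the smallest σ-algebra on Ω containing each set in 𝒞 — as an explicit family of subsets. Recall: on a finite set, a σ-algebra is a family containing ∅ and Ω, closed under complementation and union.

σ(𝒞) = { ∅, { A }, { D }, { A, D }, { B, C }, { A, B, C }, { B, C, D }, Ω }

Working:
Take S₀ = 𝒞 ∪ {∅, Ω} = { ∅, { A, D }, { A, B, C }, Ω }.
Pass 1. New:
  { D }  = ᶜ of { A, B, C }
  { B, C }  = ᶜ of { A, D }
Pass 2: 1 new —
  { B, C, D }  = { B, C } ∪ { D }
Pass 3: +1 →
  { A }  = ᶜ of { B, C, D }
Pass 4: closed — nothing new.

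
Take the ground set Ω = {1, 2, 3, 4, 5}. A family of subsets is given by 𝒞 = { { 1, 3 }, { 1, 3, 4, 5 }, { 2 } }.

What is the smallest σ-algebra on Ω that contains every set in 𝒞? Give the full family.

Take S₀ = 𝒞 ∪ {∅, Ω} = { {}, { 2 }, { 1, 3 }, { 1, 3, 4, 5 }, Ω }.
Step 1 (2 new):
  { 1, 2, 3 }  = { 1, 3 } ∪ { 2 }
  { 2, 4, 5 }  = Ω∖{ 1, 3 }
  — 7 sets.
Step 2: +1 →
  { 4, 5 }  = Ω∖{ 1, 2, 3 }
  — 8 sets.
Step 3 adds nothing — fixpoint reached.

σ(𝒞) = { {}, { 2 }, { 1, 3 }, { 4, 5 }, { 1, 2, 3 }, { 2, 4, 5 }, { 1, 3, 4, 5 }, Ω }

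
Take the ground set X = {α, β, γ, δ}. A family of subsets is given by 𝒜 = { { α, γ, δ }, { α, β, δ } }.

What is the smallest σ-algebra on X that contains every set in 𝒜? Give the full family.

σ(𝒜) = { {  }, { β }, { γ }, { α, δ }, { β, γ }, { α, β, δ }, { α, γ, δ }, X }

Check:
Seed the family with 𝒜 together with ∅ and X: { {  }, { α, β, δ }, { α, γ, δ }, X }.
Round 1: 2 new —
  { β }  = X∖{ α, γ, δ }
  { γ }  = X∖{ α, β, δ }
  — 6 sets.
Round 2. New:
  { β, γ }  = { γ } ∪ { β }
  — 7 sets.
Round 3: 1 new —
  { α, δ }  = X∖{ β, γ }
  — 8 sets.
After Round 4 the family is unchanged; done.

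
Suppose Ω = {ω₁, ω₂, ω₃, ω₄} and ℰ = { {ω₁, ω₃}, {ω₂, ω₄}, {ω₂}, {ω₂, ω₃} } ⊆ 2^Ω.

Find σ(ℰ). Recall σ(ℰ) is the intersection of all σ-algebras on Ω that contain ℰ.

Seed the family with ℰ together with ∅ and Ω: { {}, {ω₂}, {ω₁, ω₃}, {ω₂, ω₃}, {ω₂, ω₄}, Ω }.
Step 1. New:
  {ω₁, ω₄}  = {ω₂, ω₃}ᶜ
  {ω₁, ω₂, ω₃}  = {ω₂, ω₃} ∪ {ω₁, ω₃}
  {ω₁, ω₃, ω₄}  = {ω₂}ᶜ
  {ω₂, ω₃, ω₄}  = {ω₂, ω₃} ∪ {ω₂, ω₄}
  |family| = 10
Step 2. New:
  {ω₁}  = {ω₂, ω₃, ω₄}ᶜ
  {ω₄}  = {ω₁, ω₂, ω₃}ᶜ
  {ω₁, ω₂, ω₄}  = {ω₂} ∪ {ω₁, ω₄}
  |family| = 13
Step 3 adds 2:
  {ω₃}  = {ω₁, ω₂, ω₄}ᶜ
  {ω₁, ω₂}  = {ω₂} ∪ {ω₁}
  |family| = 15
Step 4 adds 1:
  {ω₃, ω₄}  = {ω₁, ω₂}ᶜ
  |family| = 16
Step 5: closed — nothing new.

Therefore σ(ℰ) = { {}, {ω₁}, {ω₂}, {ω₃}, {ω₄}, {ω₁, ω₂}, {ω₁, ω₃}, {ω₁, ω₄}, {ω₂, ω₃}, {ω₂, ω₄}, {ω₃, ω₄}, {ω₁, ω₂, ω₃}, {ω₁, ω₂, ω₄}, {ω₁, ω₃, ω₄}, {ω₂, ω₃, ω₄}, Ω } (|σ(ℰ)| = 16).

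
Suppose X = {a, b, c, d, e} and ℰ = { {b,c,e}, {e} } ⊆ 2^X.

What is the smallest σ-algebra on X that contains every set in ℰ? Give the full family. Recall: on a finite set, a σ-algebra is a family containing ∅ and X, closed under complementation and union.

σ(ℰ) = { {}, {e}, {a,d}, {b,c}, {a,d,e}, {b,c,e}, {a,b,c,d}, X }

Working:
Seed the family with ℰ together with ∅ and X: { {}, {e}, {b,c,e}, X }.
Round 1: +2 →
  {a,d}  = complement {b,c,e}
  {a,b,c,d}  = complement {e}
  [6 total]
Round 2. New:
  {a,d,e}  = {a,d} ∪ {e}
  [7 total]
Round 3 adds 1:
  {b,c}  = complement {a,d,e}
  [8 total]
Round 4: no new sets; the family is a σ-algebra.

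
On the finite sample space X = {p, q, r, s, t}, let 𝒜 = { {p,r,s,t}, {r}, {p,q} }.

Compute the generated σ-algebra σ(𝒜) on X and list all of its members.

Seed the family with 𝒜 together with ∅ and X: { {}, {r}, {p,q}, {p,r,s,t}, X }.
Step 1 (4 new):
  {q}  = ᶜ of {p,r,s,t}
  {p,q,r}  = {r} ∪ {p,q}
  {r,s,t}  = ᶜ of {p,q}
  {p,q,s,t}  = ᶜ of {r}
  |family| = 9
Step 2. New:
  {q,r}  = {q} ∪ {r}
  {s,t}  = ᶜ of {p,q,r}
  {q,r,s,t}  = {r,s,t} ∪ {q}
  |family| = 12
Step 3: +3 →
  {p}  = ᶜ of {q,r,s,t}
  {p,s,t}  = ᶜ of {q,r}
  {q,s,t}  = {s,t} ∪ {q}
  |family| = 15
Step 4 (1 new):
  {p,r}  = ᶜ of {q,s,t}
  |family| = 16
After Step 5 the family is unchanged; done.

Therefore σ(𝒜) = { {}, {p}, {q}, {r}, {p,q}, {p,r}, {q,r}, {s,t}, {p,q,r}, {p,s,t}, {q,s,t}, {r,s,t}, {p,q,s,t}, {p,r,s,t}, {q,r,s,t}, X } (|σ(𝒜)| = 16).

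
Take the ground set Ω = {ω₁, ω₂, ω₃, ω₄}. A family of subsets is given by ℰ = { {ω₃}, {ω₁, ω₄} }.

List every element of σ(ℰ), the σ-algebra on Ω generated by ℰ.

Begin from { {}, {ω₃}, {ω₁, ω₄}, Ω } (that is, ℰ plus ∅ and Ω).
Iteration 1: +3 →
  {ω₂, ω₃}  = {ω₁, ω₄}ᶜ
  {ω₁, ω₂, ω₄}  = {ω₃}ᶜ
  {ω₁, ω₃, ω₄}  = {ω₃} ∪ {ω₁, ω₄}
  |family| = 7
Iteration 2 (1 new):
  {ω₂}  = {ω₁, ω₃, ω₄}ᶜ
  |family| = 8
Iteration 3: already closed under ᶜ and ∪.

|σ(ℰ)| = 8.  σ(ℰ) = { {}, {ω₂}, {ω₃}, {ω₁, ω₄}, {ω₂, ω₃}, {ω₁, ω₂, ω₄}, {ω₁, ω₃, ω₄}, Ω }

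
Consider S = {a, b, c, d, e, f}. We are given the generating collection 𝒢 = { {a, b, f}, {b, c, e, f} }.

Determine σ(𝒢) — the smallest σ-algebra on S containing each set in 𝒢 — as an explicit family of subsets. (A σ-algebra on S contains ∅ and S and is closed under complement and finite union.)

σ(𝒢) (16 sets): { {}, {a}, {d}, {a, d}, {b, f}, {c, e}, {a, b, f}, {a, c, e}, {b, d, f}, {c, d, e}, {a, b, d, f}, {a, c, d, e}, {b, c, e, f}, {a, b, c, e, f}, {b, c, d, e, f}, S }

Working:
Seed the family with 𝒢 together with ∅ and S: { {}, {a, b, f}, {b, c, e, f}, S }.
Step 1 adds 3:
  {a, d}  = {b, c, e, f}ᶜ
  {c, d, e}  = {a, b, f}ᶜ
  {a, b, c, e, f}  = {b, c, e, f} ∪ {a, b, f}
  (now 7)
Step 2: 4 new —
  {d}  = {a, b, c, e, f}ᶜ
  {a, b, d, f}  = {a, d} ∪ {a, b, f}
  {a, c, d, e}  = {c, d, e} ∪ {a, d}
  {b, c, d, e, f}  = {c, d, e} ∪ {b, c, e, f}
  (now 11)
Step 3: 3 new —
  {a}  = {b, c, d, e, f}ᶜ
  {b, f}  = {a, c, d, e}ᶜ
  {c, e}  = {a, b, d, f}ᶜ
  (now 14)
Step 4. New:
  {a, c, e}  = {a} ∪ {c, e}
  {b, d, f}  = {d} ∪ {b, f}
  (now 16)
After Step 5 the family is unchanged; done.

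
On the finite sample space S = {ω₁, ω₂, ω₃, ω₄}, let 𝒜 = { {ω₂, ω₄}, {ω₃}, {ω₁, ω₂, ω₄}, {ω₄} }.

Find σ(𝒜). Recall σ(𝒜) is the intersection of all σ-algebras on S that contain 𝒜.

Begin from { ∅, {ω₃}, {ω₄}, {ω₂, ω₄}, {ω₁, ω₂, ω₄}, S } (that is, 𝒜 plus ∅ and S).
Pass 1. New:
  {ω₁, ω₃}  = ᶜ of {ω₂, ω₄}
  {ω₃, ω₄}  = {ω₃} ∪ {ω₄}
  {ω₁, ω₂, ω₃}  = ᶜ of {ω₄}
  {ω₂, ω₃, ω₄}  = {ω₃} ∪ {ω₂, ω₄}
  [10 total]
Pass 2 (3 new):
  {ω₁}  = ᶜ of {ω₂, ω₃, ω₄}
  {ω₁, ω₂}  = ᶜ of {ω₃, ω₄}
  {ω₁, ω₃, ω₄}  = {ω₃, ω₄} ∪ {ω₁, ω₃}
  [13 total]
Pass 3 (2 new):
  {ω₂}  = ᶜ of {ω₁, ω₃, ω₄}
  {ω₁, ω₄}  = {ω₄} ∪ {ω₁}
  [15 total]
Pass 4: +1 →
  {ω₂, ω₃}  = ᶜ of {ω₁, ω₄}
  [16 total]
After Pass 5 the family is unchanged; done.

Therefore σ(𝒜) = { ∅, {ω₁}, {ω₂}, {ω₃}, {ω₄}, {ω₁, ω₂}, {ω₁, ω₃}, {ω₁, ω₄}, {ω₂, ω₃}, {ω₂, ω₄}, {ω₃, ω₄}, {ω₁, ω₂, ω₃}, {ω₁, ω₂, ω₄}, {ω₁, ω₃, ω₄}, {ω₂, ω₃, ω₄}, S } (|σ(𝒜)| = 16).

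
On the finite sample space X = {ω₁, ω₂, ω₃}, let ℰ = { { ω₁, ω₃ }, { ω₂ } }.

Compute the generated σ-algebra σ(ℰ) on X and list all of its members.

Answer: σ(ℰ) = { {}, { ω₂ }, { ω₁, ω₃ }, X }

Check:
Take S₀ = ℰ ∪ {∅, X} = { {}, { ω₂ }, { ω₁, ω₃ }, X }.
Iteration 1 adds nothing — fixpoint reached.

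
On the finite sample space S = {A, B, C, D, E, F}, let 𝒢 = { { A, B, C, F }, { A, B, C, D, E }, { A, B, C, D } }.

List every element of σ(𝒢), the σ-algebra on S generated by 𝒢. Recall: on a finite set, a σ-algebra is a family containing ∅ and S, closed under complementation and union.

|σ(𝒢)| = 16.  σ(𝒢) = { {}, { D }, { E }, { F }, { D, E }, { D, F }, { E, F }, { A, B, C }, { D, E, F }, { A, B, C, D }, { A, B, C, E }, { A, B, C, F }, { A, B, C, D, E }, { A, B, C, D, F }, { A, B, C, E, F }, S }

Trace:
Take S₀ = 𝒢 ∪ {∅, S} = { {}, { A, B, C, D }, { A, B, C, F }, { A, B, C, D, E }, S }.
Iteration 1. New:
  { F }  = complement { A, B, C, D, E }
  { D, E }  = complement { A, B, C, F }
  { E, F }  = complement { A, B, C, D }
  { A, B, C, D, F }  = { A, B, C, D } ∪ { A, B, C, F }
Iteration 2 (3 new):
  { E }  = complement { A, B, C, D, F }
  { D, E, F }  = { E, F } ∪ { D, E }
  { A, B, C, E, F }  = { E, F } ∪ { A, B, C, F }
Iteration 3 (2 new):
  { D }  = complement { A, B, C, E, F }
  { A, B, C }  = complement { D, E, F }
Iteration 4: 2 new —
  { D, F }  = { D } ∪ { F }
  { A, B, C, E }  = { A, B, C } ∪ { E }
Iteration 5: already closed under ᶜ and ∪.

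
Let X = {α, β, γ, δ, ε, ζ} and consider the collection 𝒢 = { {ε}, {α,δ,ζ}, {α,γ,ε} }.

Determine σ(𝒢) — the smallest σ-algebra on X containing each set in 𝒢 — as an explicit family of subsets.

Take S₀ = 𝒢 ∪ {∅, X} = { ∅, {ε}, {α,γ,ε}, {α,δ,ζ}, X }.
Round 1: +5 →
  {β,γ,ε}  = complement {α,δ,ζ}
  {β,δ,ζ}  = complement {α,γ,ε}
  {α,δ,ε,ζ}  = {α,δ,ζ} ∪ {ε}
  {α,β,γ,δ,ζ}  = complement {ε}
  {α,γ,δ,ε,ζ}  = {α,γ,ε} ∪ {α,δ,ζ}
  — 10 sets.
Round 2 adds 7:
  {β}  = complement {α,γ,δ,ε,ζ}
  {β,γ}  = complement {α,δ,ε,ζ}
  {α,β,γ,ε}  = {α,γ,ε} ∪ {β,γ,ε}
  {α,β,δ,ζ}  = {β,δ,ζ} ∪ {α,δ,ζ}
  {β,δ,ε,ζ}  = {β,δ,ζ} ∪ {ε}
  {α,β,δ,ε,ζ}  = {β,δ,ζ} ∪ {α,δ,ε,ζ}
  {β,γ,δ,ε,ζ}  = {β,δ,ζ} ∪ {β,γ,ε}
  — 17 sets.
Round 3 (7 new):
  {α}  = complement {β,γ,δ,ε,ζ}
  {γ}  = complement {α,β,δ,ε,ζ}
  {α,γ}  = complement {β,δ,ε,ζ}
  {β,ε}  = {β} ∪ {ε}
  {γ,ε}  = complement {α,β,δ,ζ}
  {δ,ζ}  = complement {α,β,γ,ε}
  {β,γ,δ,ζ}  = {β,δ,ζ} ∪ {β,γ}
  — 24 sets.
Round 4: +8 →
  {α,β}  = {β} ∪ {α}
  {α,ε}  = complement {β,γ,δ,ζ}
  {α,β,γ}  = {β} ∪ {α,γ}
  {α,β,ε}  = {β,ε} ∪ {α}
  {γ,δ,ζ}  = {γ} ∪ {δ,ζ}
  {δ,ε,ζ}  = {ε} ∪ {δ,ζ}
  {α,γ,δ,ζ}  = complement {β,ε}
  {γ,δ,ε,ζ}  = {γ,ε} ∪ {δ,ζ}
  — 32 sets.
Round 5 adds nothing — fixpoint reached.

σ(𝒢) = { ∅, {α}, {β}, {γ}, {ε}, {α,β}, {α,γ}, {α,ε}, {β,γ}, {β,ε}, {γ,ε}, {δ,ζ}, {α,β,γ}, {α,β,ε}, {α,γ,ε}, {α,δ,ζ}, {β,γ,ε}, {β,δ,ζ}, {γ,δ,ζ}, {δ,ε,ζ}, {α,β,γ,ε}, {α,β,δ,ζ}, {α,γ,δ,ζ}, {α,δ,ε,ζ}, {β,γ,δ,ζ}, {β,δ,ε,ζ}, {γ,δ,ε,ζ}, {α,β,γ,δ,ζ}, {α,β,δ,ε,ζ}, {α,γ,δ,ε,ζ}, {β,γ,δ,ε,ζ}, X }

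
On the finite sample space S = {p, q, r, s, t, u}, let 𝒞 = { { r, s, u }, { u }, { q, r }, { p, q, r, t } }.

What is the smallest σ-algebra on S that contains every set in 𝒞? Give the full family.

Take S₀ = 𝒞 ∪ {∅, S} = { {  }, { u }, { q, r }, { r, s, u }, { p, q, r, t }, S }.
Pass 1. New:
  { s, u }  = { p, q, r, t }ᶜ
  { p, q, t }  = { r, s, u }ᶜ
  { q, r, u }  = { q, r } ∪ { u }
  { p, s, t, u }  = { q, r }ᶜ
  { q, r, s, u }  = { q, r } ∪ { r, s, u }
  { p, q, r, s, t }  = { u }ᶜ
  { p, q, r, t, u }  = { p, q, r, t } ∪ { u }
  [13 total]
Pass 2. New:
  { s }  = { p, q, r, t, u }ᶜ
  { p, t }  = { q, r, s, u }ᶜ
  { p, s, t }  = { q, r, u }ᶜ
  { p, q, t, u }  = { u } ∪ { p, q, t }
  { p, q, s, t, u }  = { p, s, t, u } ∪ { p, q, t }
  { p, r, s, t, u }  = { p, s, t, u } ∪ { r, s, u }
  [19 total]
Pass 3: 6 new —
  { q }  = { p, r, s, t, u }ᶜ
  { r }  = { p, q, s, t, u }ᶜ
  { r, s }  = { p, q, t, u }ᶜ
  { p, t, u }  = { p, t } ∪ { u }
  { q, r, s }  = { q, r } ∪ { s }
  { p, q, s, t }  = { p, s, t } ∪ { p, q, t }
  [25 total]
Pass 4. New:
  { q, s }  = { q } ∪ { s }
  { q, u }  = { q } ∪ { u }
  { r, u }  = { p, q, s, t }ᶜ
  { p, r, t }  = { r } ∪ { p, t }
  { q, s, u }  = { q } ∪ { s, u }
  { p, r, s, t }  = { p, s, t } ∪ { r, s }
  { p, r, t, u }  = { r } ∪ { p, t, u }
  [32 total]
Pass 5: closed — nothing new.

Therefore σ(𝒞) = { {  }, { q }, { r }, { s }, { u }, { p, t }, { q, r }, { q, s }, { q, u }, { r, s }, { r, u }, { s, u }, { p, q, t }, { p, r, t }, { p, s, t }, { p, t, u }, { q, r, s }, { q, r, u }, { q, s, u }, { r, s, u }, { p, q, r, t }, { p, q, s, t }, { p, q, t, u }, { p, r, s, t }, { p, r, t, u }, { p, s, t, u }, { q, r, s, u }, { p, q, r, s, t }, { p, q, r, t, u }, { p, q, s, t, u }, { p, r, s, t, u }, S } (|σ(𝒞)| = 32).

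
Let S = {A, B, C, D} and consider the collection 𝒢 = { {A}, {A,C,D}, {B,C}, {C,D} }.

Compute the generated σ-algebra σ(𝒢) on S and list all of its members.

Begin from { {}, {A}, {B,C}, {C,D}, {A,C,D}, S } (that is, 𝒢 plus ∅ and S).
Step 1: +5 →
  {B}  = complement {A,C,D}
  {A,B}  = complement {C,D}
  {A,D}  = complement {B,C}
  {A,B,C}  = {B,C} ∪ {A}
  {B,C,D}  = complement {A}
  (now 11)
Step 2 (2 new):
  {D}  = complement {A,B,C}
  {A,B,D}  = {A,B} ∪ {A,D}
  (now 13)
Step 3. New:
  {C}  = complement {A,B,D}
  {B,D}  = {D} ∪ {B}
  (now 15)
Step 4 adds 1:
  {A,C}  = complement {B,D}
  (now 16)
Step 5 adds nothing — fixpoint reached.

Therefore σ(𝒢) = { {}, {A}, {B}, {C}, {D}, {A,B}, {A,C}, {A,D}, {B,C}, {B,D}, {C,D}, {A,B,C}, {A,B,D}, {A,C,D}, {B,C,D}, S } (|σ(𝒢)| = 16).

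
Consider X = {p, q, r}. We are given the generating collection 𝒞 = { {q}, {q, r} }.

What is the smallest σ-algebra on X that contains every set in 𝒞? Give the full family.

|σ(𝒞)| = 8.  σ(𝒞) = { {}, {p}, {q}, {r}, {p, q}, {p, r}, {q, r}, X }

Trace:
Seed the family with 𝒞 together with ∅ and X: { {}, {q}, {q, r}, X }.
Iteration 1: 2 new —
  {p}  = X∖{q, r}
  {p, r}  = X∖{q}
  (now 6)
Iteration 2: +1 →
  {p, q}  = {q} ∪ {p}
  (now 7)
Iteration 3 adds 1:
  {r}  = X∖{p, q}
  (now 8)
Iteration 4 adds nothing — fixpoint reached.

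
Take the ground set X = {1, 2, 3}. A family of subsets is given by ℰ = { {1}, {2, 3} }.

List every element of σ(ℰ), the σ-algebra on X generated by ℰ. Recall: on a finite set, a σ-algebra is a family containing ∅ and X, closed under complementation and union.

Answer: σ(ℰ) = { {}, {1}, {2, 3}, X }

Check:
Start: ℰ ∪ {∅, X} = { {}, {1}, {2, 3}, X }.
Iteration 1: stable.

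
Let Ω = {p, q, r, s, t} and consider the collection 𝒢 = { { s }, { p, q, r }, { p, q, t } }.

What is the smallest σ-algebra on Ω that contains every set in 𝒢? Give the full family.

Answer: σ(𝒢) = { {}, { r }, { s }, { t }, { p, q }, { r, s }, { r, t }, { s, t }, { p, q, r }, { p, q, s }, { p, q, t }, { r, s, t }, { p, q, r, s }, { p, q, r, t }, { p, q, s, t }, Ω }

Trace:
Seed the family with 𝒢 together with ∅ and Ω: { {}, { s }, { p, q, r }, { p, q, t }, Ω }.
Iteration 1. New:
  { r, s }  = ᶜ of { p, q, t }
  { s, t }  = ᶜ of { p, q, r }
  { p, q, r, s }  = { p, q, r } ∪ { s }
  { p, q, r, t }  = ᶜ of { s }
  { p, q, s, t }  = { p, q, t } ∪ { s }
  [10 total]
Iteration 2. New:
  { r }  = ᶜ of { p, q, s, t }
  { t }  = ᶜ of { p, q, r, s }
  { r, s, t }  = { r, s } ∪ { s, t }
  [13 total]
Iteration 3: +2 →
  { p, q }  = ᶜ of { r, s, t }
  { r, t }  = { r } ∪ { t }
  [15 total]
Iteration 4 (1 new):
  { p, q, s }  = ᶜ of { r, t }
  [16 total]
Iteration 5: no new sets; the family is a σ-algebra.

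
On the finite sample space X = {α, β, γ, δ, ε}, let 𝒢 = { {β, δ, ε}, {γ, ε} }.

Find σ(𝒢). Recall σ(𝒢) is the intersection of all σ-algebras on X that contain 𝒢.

Answer: σ(𝒢) = { ∅, {α}, {γ}, {ε}, {α, γ}, {α, ε}, {β, δ}, {γ, ε}, {α, β, δ}, {α, γ, ε}, {β, γ, δ}, {β, δ, ε}, {α, β, γ, δ}, {α, β, δ, ε}, {β, γ, δ, ε}, X }

Check:
Begin from { ∅, {γ, ε}, {β, δ, ε}, X } (that is, 𝒢 plus ∅ and X).
Iteration 1 adds 3:
  {α, γ}  = ᶜ of {β, δ, ε}
  {α, β, δ}  = ᶜ of {γ, ε}
  {β, γ, δ, ε}  = {γ, ε} ∪ {β, δ, ε}
Iteration 2 (4 new):
  {α}  = ᶜ of {β, γ, δ, ε}
  {α, γ, ε}  = {α, γ} ∪ {γ, ε}
  {α, β, γ, δ}  = {α, γ} ∪ {α, β, δ}
  {α, β, δ, ε}  = {α, β, δ} ∪ {β, δ, ε}
Iteration 3. New:
  {γ}  = ᶜ of {α, β, δ, ε}
  {ε}  = ᶜ of {α, β, γ, δ}
  {β, δ}  = ᶜ of {α, γ, ε}
Iteration 4: +2 →
  {α, ε}  = {ε} ∪ {α}
  {β, γ, δ}  = {γ} ∪ {β, δ}
Iteration 5: already closed under ᶜ and ∪.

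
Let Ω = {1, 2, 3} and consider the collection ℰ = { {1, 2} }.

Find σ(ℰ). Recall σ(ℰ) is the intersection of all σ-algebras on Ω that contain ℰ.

Seed the family with ℰ together with ∅ and Ω: { {}, {1, 2}, Ω }.
Pass 1. New:
  {3}  = ᶜ of {1, 2}
  [4 total]
Pass 2: already closed under ᶜ and ∪.

σ(ℰ) = { {}, {3}, {1, 2}, Ω }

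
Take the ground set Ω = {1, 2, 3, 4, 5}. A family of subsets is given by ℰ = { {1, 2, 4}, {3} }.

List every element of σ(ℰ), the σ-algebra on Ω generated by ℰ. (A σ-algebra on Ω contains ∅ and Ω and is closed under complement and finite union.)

Start: ℰ ∪ {∅, Ω} = { {}, {3}, {1, 2, 4}, Ω }.
Round 1: +3 →
  {3, 5}  = Ω∖{1, 2, 4}
  {1, 2, 3, 4}  = {3} ∪ {1, 2, 4}
  {1, 2, 4, 5}  = Ω∖{3}
Round 2. New:
  {5}  = Ω∖{1, 2, 3, 4}
Round 3: stable.

Hence σ(ℰ) has 8 members: { {}, {3}, {5}, {3, 5}, {1, 2, 4}, {1, 2, 3, 4}, {1, 2, 4, 5}, Ω }.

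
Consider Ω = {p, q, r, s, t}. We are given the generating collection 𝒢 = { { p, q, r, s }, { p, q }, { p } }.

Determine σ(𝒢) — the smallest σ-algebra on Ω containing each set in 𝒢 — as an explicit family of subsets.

σ(𝒢) (16 sets): { ∅, { p }, { q }, { t }, { p, q }, { p, t }, { q, t }, { r, s }, { p, q, t }, { p, r, s }, { q, r, s }, { r, s, t }, { p, q, r, s }, { p, r, s, t }, { q, r, s, t }, Ω }

Working:
Start: 𝒢 ∪ {∅, Ω} = { ∅, { p }, { p, q }, { p, q, r, s }, Ω }.
Step 1 (3 new):
  { t }  = Ω∖{ p, q, r, s }
  { r, s, t }  = Ω∖{ p, q }
  { q, r, s, t }  = Ω∖{ p }
  [8 total]
Step 2: +3 →
  { p, t }  = { t } ∪ { p }
  { p, q, t }  = { p, q } ∪ { t }
  { p, r, s, t }  = { r, s, t } ∪ { p }
  [11 total]
Step 3: +3 →
  { q }  = Ω∖{ p, r, s, t }
  { r, s }  = Ω∖{ p, q, t }
  { q, r, s }  = Ω∖{ p, t }
  [14 total]
Step 4: +2 →
  { q, t }  = { q } ∪ { t }
  { p, r, s }  = { r, s } ∪ { p }
  [16 total]
Step 5: stable.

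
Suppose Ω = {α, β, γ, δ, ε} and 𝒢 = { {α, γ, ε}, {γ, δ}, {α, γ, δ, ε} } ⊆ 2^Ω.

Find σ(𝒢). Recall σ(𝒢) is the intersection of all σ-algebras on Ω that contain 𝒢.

Take S₀ = 𝒢 ∪ {∅, Ω} = { {}, {γ, δ}, {α, γ, ε}, {α, γ, δ, ε}, Ω }.
Step 1: 3 new —
  {β}  = complement {α, γ, δ, ε}
  {β, δ}  = complement {α, γ, ε}
  {α, β, ε}  = complement {γ, δ}
  |family| = 8
Step 2 adds 3:
  {β, γ, δ}  = {β} ∪ {γ, δ}
  {α, β, γ, ε}  = {α, γ, ε} ∪ {α, β, ε}
  {α, β, δ, ε}  = {α, β, ε} ∪ {β, δ}
  |family| = 11
Step 3 adds 3:
  {γ}  = complement {α, β, δ, ε}
  {δ}  = complement {α, β, γ, ε}
  {α, ε}  = complement {β, γ, δ}
  |family| = 14
Step 4: +2 →
  {β, γ}  = {γ} ∪ {β}
  {α, δ, ε}  = {α, ε} ∪ {δ}
  |family| = 16
Step 5 adds nothing — fixpoint reached.

Hence σ(𝒢) has 16 members: { {}, {β}, {γ}, {δ}, {α, ε}, {β, γ}, {β, δ}, {γ, δ}, {α, β, ε}, {α, γ, ε}, {α, δ, ε}, {β, γ, δ}, {α, β, γ, ε}, {α, β, δ, ε}, {α, γ, δ, ε}, Ω }.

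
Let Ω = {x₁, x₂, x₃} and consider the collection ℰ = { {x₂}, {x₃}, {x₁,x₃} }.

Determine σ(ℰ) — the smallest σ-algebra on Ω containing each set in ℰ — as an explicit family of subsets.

|σ(ℰ)| = 8.  σ(ℰ) = { {}, {x₁}, {x₂}, {x₃}, {x₁,x₂}, {x₁,x₃}, {x₂,x₃}, Ω }

Derivation:
Initial family (5 sets): { {}, {x₂}, {x₃}, {x₁,x₃}, Ω }.
Step 1: 2 new —
  {x₁,x₂}  = ᶜ of {x₃}
  {x₂,x₃}  = {x₃} ∪ {x₂}
  — 7 sets.
Step 2. New:
  {x₁}  = ᶜ of {x₂,x₃}
  — 8 sets.
Step 3 adds nothing — fixpoint reached.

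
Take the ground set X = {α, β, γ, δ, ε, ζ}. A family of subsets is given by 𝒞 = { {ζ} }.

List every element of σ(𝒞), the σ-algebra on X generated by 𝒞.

Initial family (3 sets): { {}, {ζ}, X }.
Iteration 1: 1 new —
  {α,β,γ,δ,ε}  = complement {ζ}
  (now 4)
Iteration 2: no new sets; the family is a σ-algebra.

Therefore σ(𝒞) = { {}, {ζ}, {α,β,γ,δ,ε}, X } (|σ(𝒞)| = 4).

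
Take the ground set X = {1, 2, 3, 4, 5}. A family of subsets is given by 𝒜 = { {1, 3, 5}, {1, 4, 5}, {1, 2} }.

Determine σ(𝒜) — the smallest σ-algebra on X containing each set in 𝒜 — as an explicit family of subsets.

Answer: σ(𝒜) = { {}, {1}, {2}, {3}, {4}, {5}, {1, 2}, {1, 3}, {1, 4}, {1, 5}, {2, 3}, {2, 4}, {2, 5}, {3, 4}, {3, 5}, {4, 5}, {1, 2, 3}, {1, 2, 4}, {1, 2, 5}, {1, 3, 4}, {1, 3, 5}, {1, 4, 5}, {2, 3, 4}, {2, 3, 5}, {2, 4, 5}, {3, 4, 5}, {1, 2, 3, 4}, {1, 2, 3, 5}, {1, 2, 4, 5}, {1, 3, 4, 5}, {2, 3, 4, 5}, X }

Check:
Seed the family with 𝒜 together with ∅ and X: { {}, {1, 2}, {1, 3, 5}, {1, 4, 5}, X }.
Round 1 adds 6:
  {2, 3}  = X∖{1, 4, 5}
  {2, 4}  = X∖{1, 3, 5}
  {3, 4, 5}  = X∖{1, 2}
  {1, 2, 3, 5}  = {1, 2} ∪ {1, 3, 5}
  {1, 2, 4, 5}  = {1, 4, 5} ∪ {1, 2}
  {1, 3, 4, 5}  = {1, 4, 5} ∪ {1, 3, 5}
  [11 total]
Round 2. New:
  {2}  = X∖{1, 3, 4, 5}
  {3}  = X∖{1, 2, 4, 5}
  {4}  = X∖{1, 2, 3, 5}
  {1, 2, 3}  = {1, 2} ∪ {2, 3}
  {1, 2, 4}  = {1, 2} ∪ {2, 4}
  {2, 3, 4}  = {2, 3} ∪ {2, 4}
  {2, 3, 4, 5}  = {3, 4, 5} ∪ {2, 3}
  [18 total]
Round 3. New:
  {1}  = X∖{2, 3, 4, 5}
  {1, 5}  = X∖{2, 3, 4}
  {3, 4}  = {3} ∪ {4}
  {3, 5}  = X∖{1, 2, 4}
  {4, 5}  = X∖{1, 2, 3}
  {1, 2, 3, 4}  = {3} ∪ {1, 2, 4}
  [24 total]
Round 4 adds 7:
  {5}  = X∖{1, 2, 3, 4}
  {1, 3}  = {3} ∪ {1}
  {1, 4}  = {4} ∪ {1}
  {1, 2, 5}  = X∖{3, 4}
  {1, 3, 4}  = {3, 4} ∪ {1}
  {2, 3, 5}  = {2} ∪ {3, 5}
  {2, 4, 5}  = {2} ∪ {4, 5}
  [31 total]
Round 5 (1 new):
  {2, 5}  = X∖{1, 3, 4}
  [32 total]
Round 6: already closed under ᶜ and ∪.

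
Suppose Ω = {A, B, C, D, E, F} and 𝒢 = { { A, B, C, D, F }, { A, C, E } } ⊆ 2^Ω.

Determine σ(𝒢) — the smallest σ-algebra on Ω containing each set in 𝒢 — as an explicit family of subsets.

Seed the family with 𝒢 together with ∅ and Ω: { {  }, { A, C, E }, { A, B, C, D, F }, Ω }.
Step 1 (2 new):
  { E }  = complement { A, B, C, D, F }
  { B, D, F }  = complement { A, C, E }
  — 6 sets.
Step 2: 1 new —
  { B, D, E, F }  = { B, D, F } ∪ { E }
  — 7 sets.
Step 3 adds 1:
  { A, C }  = complement { B, D, E, F }
  — 8 sets.
Step 4: no new sets; the family is a σ-algebra.

|σ(𝒢)| = 8.  σ(𝒢) = { {  }, { E }, { A, C }, { A, C, E }, { B, D, F }, { B, D, E, F }, { A, B, C, D, F }, Ω }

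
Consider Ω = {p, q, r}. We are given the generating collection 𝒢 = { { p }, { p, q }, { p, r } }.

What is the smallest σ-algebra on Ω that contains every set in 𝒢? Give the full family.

Answer: σ(𝒢) = { {}, { p }, { q }, { r }, { p, q }, { p, r }, { q, r }, Ω }

Derivation:
Initial family (5 sets): { {}, { p }, { p, q }, { p, r }, Ω }.
Iteration 1. New:
  { q }  = ᶜ of { p, r }
  { r }  = ᶜ of { p, q }
  { q, r }  = ᶜ of { p }
  (now 8)
After Iteration 2 the family is unchanged; done.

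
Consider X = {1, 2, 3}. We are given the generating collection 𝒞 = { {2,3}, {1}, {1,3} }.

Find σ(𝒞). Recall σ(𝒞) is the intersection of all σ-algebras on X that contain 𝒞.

Take S₀ = 𝒞 ∪ {∅, X} = { ∅, {1}, {1,3}, {2,3}, X }.
Round 1. New:
  {2}  = {1,3}ᶜ
  — 6 sets.
Round 2. New:
  {1,2}  = {2} ∪ {1}
  — 7 sets.
Round 3: 1 new —
  {3}  = {1,2}ᶜ
  — 8 sets.
Round 4: already closed under ᶜ and ∪.

σ(𝒞) = { ∅, {1}, {2}, {3}, {1,2}, {1,3}, {2,3}, X }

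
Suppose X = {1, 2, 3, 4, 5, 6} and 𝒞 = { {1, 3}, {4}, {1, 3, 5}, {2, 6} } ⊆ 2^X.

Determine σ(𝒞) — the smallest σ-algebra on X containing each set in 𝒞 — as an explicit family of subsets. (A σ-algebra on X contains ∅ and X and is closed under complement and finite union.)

Seed the family with 𝒞 together with ∅ and X: { ∅, {4}, {1, 3}, {2, 6}, {1, 3, 5}, X }.
Round 1: +6 →
  {1, 3, 4}  = {1, 3} ∪ {4}
  {2, 4, 6}  = X∖{1, 3, 5}
  {1, 2, 3, 6}  = {1, 3} ∪ {2, 6}
  {1, 3, 4, 5}  = X∖{2, 6}
  {2, 4, 5, 6}  = X∖{1, 3}
  {1, 2, 3, 5, 6}  = X∖{4}
  [12 total]
Round 2 adds 3:
  {4, 5}  = X∖{1, 2, 3, 6}
  {2, 5, 6}  = X∖{1, 3, 4}
  {1, 2, 3, 4, 6}  = {2, 4, 6} ∪ {1, 2, 3, 6}
  [15 total]
Round 3. New:
  {5}  = X∖{1, 2, 3, 4, 6}
  [16 total]
Round 4 adds nothing — fixpoint reached.

Hence σ(𝒞) has 16 members: { ∅, {4}, {5}, {1, 3}, {2, 6}, {4, 5}, {1, 3, 4}, {1, 3, 5}, {2, 4, 6}, {2, 5, 6}, {1, 2, 3, 6}, {1, 3, 4, 5}, {2, 4, 5, 6}, {1, 2, 3, 4, 6}, {1, 2, 3, 5, 6}, X }.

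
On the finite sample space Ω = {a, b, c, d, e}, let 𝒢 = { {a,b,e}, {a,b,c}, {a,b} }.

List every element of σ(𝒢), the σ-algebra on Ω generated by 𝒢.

Start: 𝒢 ∪ {∅, Ω} = { {}, {a,b}, {a,b,c}, {a,b,e}, Ω }.
Round 1: 4 new —
  {c,d}  = ᶜ of {a,b,e}
  {d,e}  = ᶜ of {a,b,c}
  {c,d,e}  = ᶜ of {a,b}
  {a,b,c,e}  = {a,b,e} ∪ {a,b,c}
Round 2: +3 →
  {d}  = ᶜ of {a,b,c,e}
  {a,b,c,d}  = {c,d} ∪ {a,b,c}
  {a,b,d,e}  = {a,b} ∪ {d,e}
Round 3: 3 new —
  {c}  = ᶜ of {a,b,d,e}
  {e}  = ᶜ of {a,b,c,d}
  {a,b,d}  = {a,b} ∪ {d}
Round 4: 1 new —
  {c,e}  = ᶜ of {a,b,d}
Round 5: closed — nothing new.

σ(𝒢) = { {}, {c}, {d}, {e}, {a,b}, {c,d}, {c,e}, {d,e}, {a,b,c}, {a,b,d}, {a,b,e}, {c,d,e}, {a,b,c,d}, {a,b,c,e}, {a,b,d,e}, Ω }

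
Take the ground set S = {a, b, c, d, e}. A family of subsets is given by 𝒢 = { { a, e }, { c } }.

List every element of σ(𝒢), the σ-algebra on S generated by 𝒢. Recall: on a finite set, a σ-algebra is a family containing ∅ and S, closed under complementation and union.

σ(𝒢) = { {  }, { c }, { a, e }, { b, d }, { a, c, e }, { b, c, d }, { a, b, d, e }, S }

Derivation:
Seed the family with 𝒢 together with ∅ and S: { {  }, { c }, { a, e }, S }.
Pass 1: +3 →
  { a, c, e }  = { c } ∪ { a, e }
  { b, c, d }  = S∖{ a, e }
  { a, b, d, e }  = S∖{ c }
  [7 total]
Pass 2: 1 new —
  { b, d }  = S∖{ a, c, e }
  [8 total]
Pass 3: closed — nothing new.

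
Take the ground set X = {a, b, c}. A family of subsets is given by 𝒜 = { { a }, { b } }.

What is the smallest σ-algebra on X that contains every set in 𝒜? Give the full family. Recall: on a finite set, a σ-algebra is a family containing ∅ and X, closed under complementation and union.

Answer: σ(𝒜) = { {  }, { a }, { b }, { c }, { a, b }, { a, c }, { b, c }, X }

Trace:
Initial family (4 sets): { {  }, { a }, { b }, X }.
Iteration 1: 3 new —
  { a, b }  = { a } ∪ { b }
  { a, c }  = X∖{ b }
  { b, c }  = X∖{ a }
  [7 total]
Iteration 2 adds 1:
  { c }  = X∖{ a, b }
  [8 total]
After Iteration 3 the family is unchanged; done.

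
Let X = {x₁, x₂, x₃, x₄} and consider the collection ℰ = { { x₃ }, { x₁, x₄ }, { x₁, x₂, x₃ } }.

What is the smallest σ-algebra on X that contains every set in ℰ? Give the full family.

σ(ℰ) = { {}, { x₁ }, { x₂ }, { x₃ }, { x₄ }, { x₁, x₂ }, { x₁, x₃ }, { x₁, x₄ }, { x₂, x₃ }, { x₂, x₄ }, { x₃, x₄ }, { x₁, x₂, x₃ }, { x₁, x₂, x₄ }, { x₁, x₃, x₄ }, { x₂, x₃, x₄ }, X }

Check:
Begin from { {}, { x₃ }, { x₁, x₄ }, { x₁, x₂, x₃ }, X } (that is, ℰ plus ∅ and X).
Iteration 1. New:
  { x₄ }  = X∖{ x₁, x₂, x₃ }
  { x₂, x₃ }  = X∖{ x₁, x₄ }
  { x₁, x₂, x₄ }  = X∖{ x₃ }
  { x₁, x₃, x₄ }  = { x₃ } ∪ { x₁, x₄ }
  [9 total]
Iteration 2: 3 new —
  { x₂ }  = X∖{ x₁, x₃, x₄ }
  { x₃, x₄ }  = { x₃ } ∪ { x₄ }
  { x₂, x₃, x₄ }  = { x₂, x₃ } ∪ { x₄ }
  [12 total]
Iteration 3: +3 →
  { x₁ }  = X∖{ x₂, x₃, x₄ }
  { x₁, x₂ }  = X∖{ x₃, x₄ }
  { x₂, x₄ }  = { x₄ } ∪ { x₂ }
  [15 total]
Iteration 4. New:
  { x₁, x₃ }  = X∖{ x₂, x₄ }
  [16 total]
Iteration 5: already closed under ᶜ and ∪.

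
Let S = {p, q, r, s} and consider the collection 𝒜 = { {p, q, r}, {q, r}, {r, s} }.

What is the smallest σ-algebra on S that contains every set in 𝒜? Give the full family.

Seed the family with 𝒜 together with ∅ and S: { {}, {q, r}, {r, s}, {p, q, r}, S }.
Round 1: 4 new —
  {s}  = ᶜ of {p, q, r}
  {p, q}  = ᶜ of {r, s}
  {p, s}  = ᶜ of {q, r}
  {q, r, s}  = {r, s} ∪ {q, r}
Round 2: 3 new —
  {p}  = ᶜ of {q, r, s}
  {p, q, s}  = {p, q} ∪ {p, s}
  {p, r, s}  = {r, s} ∪ {p, s}
Round 3 adds 2:
  {q}  = ᶜ of {p, r, s}
  {r}  = ᶜ of {p, q, s}
Round 4: 2 new —
  {p, r}  = {r} ∪ {p}
  {q, s}  = {s} ∪ {q}
After Round 5 the family is unchanged; done.

σ(𝒜) = { {}, {p}, {q}, {r}, {s}, {p, q}, {p, r}, {p, s}, {q, r}, {q, s}, {r, s}, {p, q, r}, {p, q, s}, {p, r, s}, {q, r, s}, S }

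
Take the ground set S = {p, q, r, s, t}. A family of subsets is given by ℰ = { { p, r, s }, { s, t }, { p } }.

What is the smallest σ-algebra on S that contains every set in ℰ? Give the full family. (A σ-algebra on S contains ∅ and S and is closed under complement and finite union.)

Seed the family with ℰ together with ∅ and S: { ∅, { p }, { s, t }, { p, r, s }, S }.
Round 1 adds 5:
  { q, t }  = ᶜ of { p, r, s }
  { p, q, r }  = ᶜ of { s, t }
  { p, s, t }  = { s, t } ∪ { p }
  { p, r, s, t }  = { s, t } ∪ { p, r, s }
  { q, r, s, t }  = ᶜ of { p }
  |family| = 10
Round 2: +7 →
  { q }  = ᶜ of { p, r, s, t }
  { q, r }  = ᶜ of { p, s, t }
  { p, q, t }  = { q, t } ∪ { p }
  { q, s, t }  = { q, t } ∪ { s, t }
  { p, q, r, s }  = { p, q, r } ∪ { p, r, s }
  { p, q, r, t }  = { q, t } ∪ { p, q, r }
  { p, q, s, t }  = { p, s, t } ∪ { q, t }
  |family| = 17
Round 3: 7 new —
  { r }  = ᶜ of { p, q, s, t }
  { s }  = ᶜ of { p, q, r, t }
  { t }  = ᶜ of { p, q, r, s }
  { p, q }  = { q } ∪ { p }
  { p, r }  = ᶜ of { q, s, t }
  { r, s }  = ᶜ of { p, q, t }
  { q, r, t }  = { q, t } ∪ { q, r }
  |family| = 24
Round 4. New:
  { p, s }  = ᶜ of { q, r, t }
  { p, t }  = { t } ∪ { p }
  { q, s }  = { q } ∪ { s }
  { r, t }  = { t } ∪ { r }
  { p, q, s }  = { p, q } ∪ { s }
  { p, r, t }  = { t } ∪ { p, r }
  { q, r, s }  = { r, s } ∪ { q }
  { r, s, t }  = ᶜ of { p, q }
  |family| = 32
After Round 5 the family is unchanged; done.

σ(ℰ) = { ∅, { p }, { q }, { r }, { s }, { t }, { p, q }, { p, r }, { p, s }, { p, t }, { q, r }, { q, s }, { q, t }, { r, s }, { r, t }, { s, t }, { p, q, r }, { p, q, s }, { p, q, t }, { p, r, s }, { p, r, t }, { p, s, t }, { q, r, s }, { q, r, t }, { q, s, t }, { r, s, t }, { p, q, r, s }, { p, q, r, t }, { p, q, s, t }, { p, r, s, t }, { q, r, s, t }, S }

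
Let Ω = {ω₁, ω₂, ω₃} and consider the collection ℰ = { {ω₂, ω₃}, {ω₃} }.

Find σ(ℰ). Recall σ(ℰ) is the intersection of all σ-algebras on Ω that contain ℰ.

Seed the family with ℰ together with ∅ and Ω: { {}, {ω₃}, {ω₂, ω₃}, Ω }.
Iteration 1. New:
  {ω₁}  = Ω∖{ω₂, ω₃}
  {ω₁, ω₂}  = Ω∖{ω₃}
  (now 6)
Iteration 2. New:
  {ω₁, ω₃}  = {ω₃} ∪ {ω₁}
  (now 7)
Iteration 3: 1 new —
  {ω₂}  = Ω∖{ω₁, ω₃}
  (now 8)
Iteration 4 adds nothing — fixpoint reached.

Therefore σ(ℰ) = { {}, {ω₁}, {ω₂}, {ω₃}, {ω₁, ω₂}, {ω₁, ω₃}, {ω₂, ω₃}, Ω } (|σ(ℰ)| = 8).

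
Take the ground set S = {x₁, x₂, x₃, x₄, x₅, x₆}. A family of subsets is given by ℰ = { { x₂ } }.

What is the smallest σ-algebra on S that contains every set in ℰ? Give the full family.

Start: ℰ ∪ {∅, S} = { ∅, { x₂ }, S }.
Iteration 1. New:
  { x₁, x₃, x₄, x₅, x₆ }  = ᶜ of { x₂ }
  [4 total]
Iteration 2: already closed under ᶜ and ∪.

Therefore σ(ℰ) = { ∅, { x₂ }, { x₁, x₃, x₄, x₅, x₆ }, S } (|σ(ℰ)| = 4).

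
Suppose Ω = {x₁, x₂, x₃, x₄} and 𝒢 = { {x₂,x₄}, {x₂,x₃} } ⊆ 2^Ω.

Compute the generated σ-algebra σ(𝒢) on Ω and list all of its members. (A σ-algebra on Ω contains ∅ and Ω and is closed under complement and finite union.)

Seed the family with 𝒢 together with ∅ and Ω: { {}, {x₂,x₃}, {x₂,x₄}, Ω }.
Iteration 1. New:
  {x₁,x₃}  = ᶜ of {x₂,x₄}
  {x₁,x₄}  = ᶜ of {x₂,x₃}
  {x₂,x₃,x₄}  = {x₂,x₄} ∪ {x₂,x₃}
  |family| = 7
Iteration 2. New:
  {x₁}  = ᶜ of {x₂,x₃,x₄}
  {x₁,x₂,x₃}  = {x₂,x₃} ∪ {x₁,x₃}
  {x₁,x₂,x₄}  = {x₁,x₄} ∪ {x₂,x₄}
  {x₁,x₃,x₄}  = {x₁,x₄} ∪ {x₁,x₃}
  |family| = 11
Iteration 3: +3 →
  {x₂}  = ᶜ of {x₁,x₃,x₄}
  {x₃}  = ᶜ of {x₁,x₂,x₄}
  {x₄}  = ᶜ of {x₁,x₂,x₃}
  |family| = 14
Iteration 4: +2 →
  {x₁,x₂}  = {x₂} ∪ {x₁}
  {x₃,x₄}  = {x₃} ∪ {x₄}
  |family| = 16
Iteration 5: no new sets; the family is a σ-algebra.

Therefore σ(𝒢) = { {}, {x₁}, {x₂}, {x₃}, {x₄}, {x₁,x₂}, {x₁,x₃}, {x₁,x₄}, {x₂,x₃}, {x₂,x₄}, {x₃,x₄}, {x₁,x₂,x₃}, {x₁,x₂,x₄}, {x₁,x₃,x₄}, {x₂,x₃,x₄}, Ω } (|σ(𝒢)| = 16).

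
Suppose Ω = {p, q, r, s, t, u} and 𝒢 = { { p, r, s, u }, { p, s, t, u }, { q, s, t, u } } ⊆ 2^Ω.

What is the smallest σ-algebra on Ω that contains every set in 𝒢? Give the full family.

Initial family (5 sets): { {}, { p, r, s, u }, { p, s, t, u }, { q, s, t, u }, Ω }.
Pass 1 (5 new):
  { p, r }  = complement { q, s, t, u }
  { q, r }  = complement { p, s, t, u }
  { q, t }  = complement { p, r, s, u }
  { p, q, s, t, u }  = { q, s, t, u } ∪ { p, s, t, u }
  { p, r, s, t, u }  = { p, r, s, u } ∪ { p, s, t, u }
Pass 2 adds 7:
  { q }  = complement { p, r, s, t, u }
  { r }  = complement { p, q, s, t, u }
  { p, q, r }  = { q, r } ∪ { p, r }
  { q, r, t }  = { q, t } ∪ { q, r }
  { p, q, r, t }  = { q, t } ∪ { p, r }
  { p, q, r, s, u }  = { q, r } ∪ { p, r, s, u }
  { q, r, s, t, u }  = { q, s, t, u } ∪ { q, r }
Pass 3 (5 new):
  { p }  = complement { q, r, s, t, u }
  { t }  = complement { p, q, r, s, u }
  { s, u }  = complement { p, q, r, t }
  { p, s, u }  = complement { q, r, t }
  { s, t, u }  = complement { p, q, r }
Pass 4: 10 new —
  { p, q }  = { q } ∪ { p }
  { p, t }  = { t } ∪ { p }
  { r, t }  = { t } ∪ { r }
  { p, q, t }  = { q, t } ∪ { p }
  { p, r, t }  = { t } ∪ { p, r }
  { q, s, u }  = { q } ∪ { s, u }
  { r, s, u }  = { r } ∪ { s, u }
  { p, q, s, u }  = { q } ∪ { p, s, u }
  { q, r, s, u }  = { q, r } ∪ { s, u }
  { r, s, t, u }  = { r } ∪ { s, t, u }
After Pass 5 the family is unchanged; done.

|σ(𝒢)| = 32.  σ(𝒢) = { {}, { p }, { q }, { r }, { t }, { p, q }, { p, r }, { p, t }, { q, r }, { q, t }, { r, t }, { s, u }, { p, q, r }, { p, q, t }, { p, r, t }, { p, s, u }, { q, r, t }, { q, s, u }, { r, s, u }, { s, t, u }, { p, q, r, t }, { p, q, s, u }, { p, r, s, u }, { p, s, t, u }, { q, r, s, u }, { q, s, t, u }, { r, s, t, u }, { p, q, r, s, u }, { p, q, s, t, u }, { p, r, s, t, u }, { q, r, s, t, u }, Ω }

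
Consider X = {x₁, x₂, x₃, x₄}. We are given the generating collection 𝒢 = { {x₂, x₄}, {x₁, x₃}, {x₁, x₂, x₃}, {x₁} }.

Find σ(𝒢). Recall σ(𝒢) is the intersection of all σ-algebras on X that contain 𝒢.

|σ(𝒢)| = 16.  σ(𝒢) = { {}, {x₁}, {x₂}, {x₃}, {x₄}, {x₁, x₂}, {x₁, x₃}, {x₁, x₄}, {x₂, x₃}, {x₂, x₄}, {x₃, x₄}, {x₁, x₂, x₃}, {x₁, x₂, x₄}, {x₁, x₃, x₄}, {x₂, x₃, x₄}, X }

Check:
Begin from { {}, {x₁}, {x₁, x₃}, {x₂, x₄}, {x₁, x₂, x₃}, X } (that is, 𝒢 plus ∅ and X).
Iteration 1. New:
  {x₄}  = {x₁, x₂, x₃}ᶜ
  {x₁, x₂, x₄}  = {x₂, x₄} ∪ {x₁}
  {x₂, x₃, x₄}  = {x₁}ᶜ
  (now 9)
Iteration 2 (3 new):
  {x₃}  = {x₁, x₂, x₄}ᶜ
  {x₁, x₄}  = {x₄} ∪ {x₁}
  {x₁, x₃, x₄}  = {x₁, x₃} ∪ {x₄}
  (now 12)
Iteration 3. New:
  {x₂}  = {x₁, x₃, x₄}ᶜ
  {x₂, x₃}  = {x₁, x₄}ᶜ
  {x₃, x₄}  = {x₃} ∪ {x₄}
  (now 15)
Iteration 4: 1 new —
  {x₁, x₂}  = {x₃, x₄}ᶜ
  (now 16)
Iteration 5 adds nothing — fixpoint reached.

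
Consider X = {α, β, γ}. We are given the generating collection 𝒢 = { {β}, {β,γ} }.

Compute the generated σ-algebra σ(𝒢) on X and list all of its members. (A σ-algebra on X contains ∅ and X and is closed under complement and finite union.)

Start: 𝒢 ∪ {∅, X} = { {}, {β}, {β,γ}, X }.
Pass 1 (2 new):
  {α}  = {β,γ}ᶜ
  {α,γ}  = {β}ᶜ
  (now 6)
Pass 2: +1 →
  {α,β}  = {β} ∪ {α}
  (now 7)
Pass 3 (1 new):
  {γ}  = {α,β}ᶜ
  (now 8)
Pass 4: stable.

|σ(𝒢)| = 8.  σ(𝒢) = { {}, {α}, {β}, {γ}, {α,β}, {α,γ}, {β,γ}, X }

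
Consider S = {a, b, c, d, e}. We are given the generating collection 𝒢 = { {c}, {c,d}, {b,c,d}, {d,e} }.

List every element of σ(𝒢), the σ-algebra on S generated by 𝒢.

Answer: σ(𝒢) = { {}, {a}, {b}, {c}, {d}, {e}, {a,b}, {a,c}, {a,d}, {a,e}, {b,c}, {b,d}, {b,e}, {c,d}, {c,e}, {d,e}, {a,b,c}, {a,b,d}, {a,b,e}, {a,c,d}, {a,c,e}, {a,d,e}, {b,c,d}, {b,c,e}, {b,d,e}, {c,d,e}, {a,b,c,d}, {a,b,c,e}, {a,b,d,e}, {a,c,d,e}, {b,c,d,e}, S }

Trace:
Start: 𝒢 ∪ {∅, S} = { {}, {c}, {c,d}, {d,e}, {b,c,d}, S }.
Iteration 1: +6 →
  {a,e}  = complement {b,c,d}
  {a,b,c}  = complement {d,e}
  {a,b,e}  = complement {c,d}
  {c,d,e}  = {d,e} ∪ {c}
  {a,b,d,e}  = complement {c}
  {b,c,d,e}  = {d,e} ∪ {b,c,d}
Iteration 2: +7 →
  {a}  = complement {b,c,d,e}
  {a,b}  = complement {c,d,e}
  {a,c,e}  = {c} ∪ {a,e}
  {a,d,e}  = {d,e} ∪ {a,e}
  {a,b,c,d}  = {c,d} ∪ {a,b,c}
  {a,b,c,e}  = {a,b,c} ∪ {a,b,e}
  {a,c,d,e}  = {c,d,e} ∪ {a,e}
Iteration 3 adds 7:
  {b}  = complement {a,c,d,e}
  {d}  = complement {a,b,c,e}
  {e}  = complement {a,b,c,d}
  {a,c}  = {c} ∪ {a}
  {b,c}  = complement {a,d,e}
  {b,d}  = complement {a,c,e}
  {a,c,d}  = {c,d} ∪ {a}
Iteration 4 adds 6:
  {a,d}  = {d} ∪ {a}
  {b,e}  = complement {a,c,d}
  {c,e}  = {e} ∪ {c}
  {a,b,d}  = {a,b} ∪ {d}
  {b,c,e}  = {e} ∪ {b,c}
  {b,d,e}  = complement {a,c}
Iteration 5: already closed under ᶜ and ∪.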